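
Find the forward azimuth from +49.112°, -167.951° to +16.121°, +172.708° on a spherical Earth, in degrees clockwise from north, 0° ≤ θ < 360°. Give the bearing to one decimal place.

Δλ = 172.708 − -167.951 = 340.659°; wrapped into (−180°, 180°]: -19.341°.
θ = atan2( sin Δλ · cos φ₂ , cos φ₁ · sin φ₂ − sin φ₁ · cos φ₂ · cos Δλ )
  = atan2(-0.31817, -0.50352) = -147.712° → normalised to [0°, 360°): 212.288°.

212.3°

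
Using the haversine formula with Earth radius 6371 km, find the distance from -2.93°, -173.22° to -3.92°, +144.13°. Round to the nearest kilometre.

Δλ = 144.13 − -173.22 = 317.35°; wrapped into (−180°, 180°]: -42.65°.
Δφ = -3.92 − -2.93 = -0.99°.
a = sin²(Δφ/2) + cos φ₁ · cos φ₂ · sin²(Δλ/2) = 0.131840.
c = 2·atan2(√a, √(1−a)) = 0.74318 rad → d = 6371·c ≈ 4734.80 km.

4735 km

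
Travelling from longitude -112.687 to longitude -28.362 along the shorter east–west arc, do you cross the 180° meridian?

Signed shortest Δλ = ((-28.362 − -112.687 + 180) mod 360) − 180 = 84.325°.
Going east by 84.325° from -112.687° reaches -28.362° without touching 180°.

No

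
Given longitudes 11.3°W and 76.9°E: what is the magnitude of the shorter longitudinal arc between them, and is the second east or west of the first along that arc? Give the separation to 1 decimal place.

Raw difference: 76.9 − -11.3 = 88.2°.
Normalise into (−180°, 180°]: 88.2° stays 88.2°.
Positive ⇒ the second point lies to the east; separation 88.2°.

88.2° east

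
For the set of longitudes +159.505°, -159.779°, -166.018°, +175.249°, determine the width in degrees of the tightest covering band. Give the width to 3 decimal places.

40.716°

Sort the longitudes: -166.018°, -159.779°, +159.505°, +175.249°.
Eastward gaps between consecutive values (wrapping around): 6.239°, 319.284°, 15.744°, 18.733°.
Largest gap = 319.284° ⇒ minimal covering band is its complement: 360° − 319.284° = 40.716°.
Band runs from +159.505° eastward to -159.779°, crossing the antimeridian.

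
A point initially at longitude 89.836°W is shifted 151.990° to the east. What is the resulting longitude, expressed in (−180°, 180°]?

Start at -89.836°; shift +151.990° → +62.154°.
+62.154° already lies in (−180°, 180°].

62.154°E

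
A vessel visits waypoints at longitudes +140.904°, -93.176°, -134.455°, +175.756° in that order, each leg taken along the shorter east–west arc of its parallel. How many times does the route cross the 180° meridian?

2

Leg 1: +140.904° → -93.176°, shortest Δλ = 125.92° (east) — crosses 180°.
Leg 2: -93.176° → -134.455°, shortest Δλ = -41.279° (west) — does not cross 180°.
Leg 3: -134.455° → +175.756°, shortest Δλ = -49.789° (west) — crosses 180°.
Total crossings: 2.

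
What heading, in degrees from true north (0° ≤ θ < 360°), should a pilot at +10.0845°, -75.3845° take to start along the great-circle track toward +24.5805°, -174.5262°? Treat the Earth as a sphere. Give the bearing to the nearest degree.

296°

Δλ = -174.5262 − -75.3845 = -99.1417°.
θ = atan2( sin Δλ · cos φ₂ , cos φ₁ · sin φ₂ − sin φ₁ · cos φ₂ · cos Δλ )
  = atan2(-0.89783, 0.43484) = -64.158° → normalised to [0°, 360°): 295.842°.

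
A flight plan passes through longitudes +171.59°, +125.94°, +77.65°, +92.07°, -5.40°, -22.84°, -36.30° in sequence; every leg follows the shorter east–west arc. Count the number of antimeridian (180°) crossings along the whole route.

0

Leg 1: +171.59° → +125.94°, shortest Δλ = -45.65° (west) — does not cross 180°.
Leg 2: +125.94° → +77.65°, shortest Δλ = -48.29° (west) — does not cross 180°.
Leg 3: +77.65° → +92.07°, shortest Δλ = 14.42° (east) — does not cross 180°.
Leg 4: +92.07° → -5.40°, shortest Δλ = -97.47° (west) — does not cross 180°.
Leg 5: -5.40° → -22.84°, shortest Δλ = -17.44° (west) — does not cross 180°.
Leg 6: -22.84° → -36.30°, shortest Δλ = -13.46° (west) — does not cross 180°.
Total crossings: 0.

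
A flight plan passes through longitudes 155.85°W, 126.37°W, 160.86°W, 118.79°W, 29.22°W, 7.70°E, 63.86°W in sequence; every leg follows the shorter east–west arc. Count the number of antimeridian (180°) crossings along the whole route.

0

Leg 1: -155.85° → -126.37°, shortest Δλ = 29.48° (east) — does not cross 180°.
Leg 2: -126.37° → -160.86°, shortest Δλ = -34.49° (west) — does not cross 180°.
Leg 3: -160.86° → -118.79°, shortest Δλ = 42.07° (east) — does not cross 180°.
Leg 4: -118.79° → -29.22°, shortest Δλ = 89.57° (east) — does not cross 180°.
Leg 5: -29.22° → +7.70°, shortest Δλ = 36.92° (east) — does not cross 180°.
Leg 6: +7.70° → -63.86°, shortest Δλ = -71.56° (west) — does not cross 180°.
Total crossings: 0.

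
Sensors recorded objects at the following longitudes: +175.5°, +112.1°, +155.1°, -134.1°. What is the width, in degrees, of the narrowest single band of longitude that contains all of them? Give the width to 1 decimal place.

Sort the longitudes: -134.1°, +112.1°, +155.1°, +175.5°.
Eastward gaps between consecutive values (wrapping around): 246.2°, 43.0°, 20.4°, 50.4°.
Largest gap = 246.2° ⇒ minimal covering band is its complement: 360° − 246.2° = 113.8°.
Band runs from +112.1° eastward to -134.1°, crossing the antimeridian.

113.8°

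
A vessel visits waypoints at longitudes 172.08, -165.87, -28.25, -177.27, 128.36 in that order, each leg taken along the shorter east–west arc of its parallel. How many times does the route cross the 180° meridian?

Leg 1: +172.08° → -165.87°, shortest Δλ = 22.05° (east) — crosses 180°.
Leg 2: -165.87° → -28.25°, shortest Δλ = 137.62° (east) — does not cross 180°.
Leg 3: -28.25° → -177.27°, shortest Δλ = -149.02° (west) — does not cross 180°.
Leg 4: -177.27° → +128.36°, shortest Δλ = -54.37° (west) — crosses 180°.
Total crossings: 2.

2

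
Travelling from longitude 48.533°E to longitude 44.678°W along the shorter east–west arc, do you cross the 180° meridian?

No

Signed shortest Δλ = ((-44.678 − 48.533 + 180) mod 360) − 180 = -93.211°.
Going west by 93.211° from +48.533° reaches -44.678° without touching 180°.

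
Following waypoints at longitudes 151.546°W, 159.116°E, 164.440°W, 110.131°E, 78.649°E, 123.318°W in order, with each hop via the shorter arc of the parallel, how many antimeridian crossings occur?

4

Leg 1: -151.546° → +159.116°, shortest Δλ = -49.338° (west) — crosses 180°.
Leg 2: +159.116° → -164.440°, shortest Δλ = 36.444° (east) — crosses 180°.
Leg 3: -164.440° → +110.131°, shortest Δλ = -85.429° (west) — crosses 180°.
Leg 4: +110.131° → +78.649°, shortest Δλ = -31.482° (west) — does not cross 180°.
Leg 5: +78.649° → -123.318°, shortest Δλ = 158.033° (east) — crosses 180°.
Total crossings: 4.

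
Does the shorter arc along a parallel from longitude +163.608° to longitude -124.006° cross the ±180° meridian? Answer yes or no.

Naïve |-124.006 − 163.608| = 287.614° > 180°, so the shorter arc goes the other way round — across 180°.
Signed shortest Δλ = ((-124.006 − 163.608 + 180) mod 360) − 180 = 72.386°.
Going east by 72.386° from +163.608° passes through 180° before reaching -124.006°.

Yes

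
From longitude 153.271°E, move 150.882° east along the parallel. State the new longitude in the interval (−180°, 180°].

55.847°W

Start at +153.271°; shift +150.882° → +304.153°.
+304.153° lies outside (−180°, 180°]; subtract 360° → -55.847°.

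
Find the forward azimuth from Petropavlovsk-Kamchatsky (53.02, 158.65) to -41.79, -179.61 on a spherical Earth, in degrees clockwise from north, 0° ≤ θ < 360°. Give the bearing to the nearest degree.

164°

Δλ = -179.61 − 158.65 = -338.26°; wrapped into (−180°, 180°]: 21.74°.
θ = atan2( sin Δλ · cos φ₂ , cos φ₁ · sin φ₂ − sin φ₁ · cos φ₂ · cos Δλ )
  = atan2(0.27616, -0.95411) = 163.857° → normalised to [0°, 360°): 163.857°.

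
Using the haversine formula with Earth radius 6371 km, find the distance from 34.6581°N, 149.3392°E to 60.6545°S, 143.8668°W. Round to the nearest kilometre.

12197 km

Δλ = -143.8668 − 149.3392 = -293.2060°; wrapped into (−180°, 180°]: 66.7940°.
Δφ = -60.6545 − 34.6581 = -95.3126°.
a = sin²(Δφ/2) + cos φ₁ · cos φ₂ · sin²(Δλ/2) = 0.668431.
c = 2·atan2(√a, √(1−a)) = 1.91438 rad → d = 6371·c ≈ 12196.51 km.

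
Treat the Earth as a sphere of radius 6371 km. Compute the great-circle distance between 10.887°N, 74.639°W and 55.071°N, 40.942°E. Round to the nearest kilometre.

10568 km

Δλ = 40.942 − -74.639 = 115.581°.
Δφ = 55.071 − 10.887 = 44.184°.
a = sin²(Δφ/2) + cos φ₁ · cos φ₂ · sin²(Δλ/2) = 0.543962.
c = 2·atan2(√a, √(1−a)) = 1.65884 rad → d = 6371·c ≈ 10568.44 km.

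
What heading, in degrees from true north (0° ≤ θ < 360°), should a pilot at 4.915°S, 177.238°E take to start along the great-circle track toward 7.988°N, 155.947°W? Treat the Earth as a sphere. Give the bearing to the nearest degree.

64°

Δλ = -155.947 − 177.238 = -333.185°; wrapped into (−180°, 180°]: 26.815°.
θ = atan2( sin Δλ · cos φ₂ , cos φ₁ · sin φ₂ − sin φ₁ · cos φ₂ · cos Δλ )
  = atan2(0.44673, 0.21418) = 64.386° → normalised to [0°, 360°): 64.386°.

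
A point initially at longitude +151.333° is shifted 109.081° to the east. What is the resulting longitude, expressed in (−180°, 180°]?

Start at +151.333°; shift +109.081° → +260.414°.
+260.414° lies outside (−180°, 180°]; subtract 360° → -99.586°.

-99.586°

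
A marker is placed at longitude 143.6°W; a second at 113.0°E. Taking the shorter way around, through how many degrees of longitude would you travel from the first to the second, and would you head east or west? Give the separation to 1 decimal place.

103.4° west

Raw difference: 113.0 − -143.6 = 256.6°.
Normalise into (−180°, 180°]: 256.6° − 360° = -103.4°.
Negative ⇒ the second point lies to the west; separation 103.4°.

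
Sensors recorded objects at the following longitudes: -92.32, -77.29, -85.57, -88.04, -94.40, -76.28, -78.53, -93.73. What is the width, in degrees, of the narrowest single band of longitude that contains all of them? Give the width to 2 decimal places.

Sort the longitudes: -94.40°, -93.73°, -92.32°, -88.04°, -85.57°, -78.53°, -77.29°, -76.28°.
Eastward gaps between consecutive values (wrapping around): 0.67°, 1.41°, 4.28°, 2.47°, 7.04°, 1.24°, 1.01°, 341.88°.
Largest gap = 341.88° ⇒ minimal covering band is its complement: 360° − 341.88° = 18.12°.
Band runs from -94.40° eastward to -76.28°.

18.12°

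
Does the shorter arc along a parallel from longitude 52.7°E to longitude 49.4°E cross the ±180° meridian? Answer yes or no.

Signed shortest Δλ = ((49.4 − 52.7 + 180) mod 360) − 180 = -3.3°.
Going west by 3.3° from +52.7° reaches +49.4° without touching 180°.

No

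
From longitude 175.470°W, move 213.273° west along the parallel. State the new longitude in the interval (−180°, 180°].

28.743°W

Start at -175.470°; shift −213.273° → -388.743°.
-388.743° lies outside (−180°, 180°]; add 360° → -28.743°.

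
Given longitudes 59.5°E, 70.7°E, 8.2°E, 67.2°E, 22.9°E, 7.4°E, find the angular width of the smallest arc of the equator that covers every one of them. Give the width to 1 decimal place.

63.3°

Sort the longitudes: +7.4°, +8.2°, +22.9°, +59.5°, +67.2°, +70.7°.
Eastward gaps between consecutive values (wrapping around): 0.8°, 14.7°, 36.6°, 7.7°, 3.5°, 296.7°.
Largest gap = 296.7° ⇒ minimal covering band is its complement: 360° − 296.7° = 63.3°.
Band runs from +7.4° eastward to +70.7°.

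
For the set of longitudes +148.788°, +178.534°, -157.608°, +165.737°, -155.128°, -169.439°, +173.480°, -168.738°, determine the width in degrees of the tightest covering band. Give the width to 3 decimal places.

Sort the longitudes: -169.439°, -168.738°, -157.608°, -155.128°, +148.788°, +165.737°, +173.480°, +178.534°.
Eastward gaps between consecutive values (wrapping around): 0.701°, 11.130°, 2.480°, 303.916°, 16.949°, 7.743°, 5.054°, 12.027°.
Largest gap = 303.916° ⇒ minimal covering band is its complement: 360° − 303.916° = 56.084°.
Band runs from +148.788° eastward to -155.128°, crossing the antimeridian.

56.084°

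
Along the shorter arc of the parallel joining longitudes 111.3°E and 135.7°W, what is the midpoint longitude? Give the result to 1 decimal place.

167.8°E

Signed shortest Δλ from +111.3° to -135.7° is +113.0°.
Midpoint longitude = +111.3° + (+113.0°)/2 = +111.3° + 56.5° = +167.8°.
(The naïve average (+111.3 + -135.7)/2 = -12.2° is on the wrong side of the globe.)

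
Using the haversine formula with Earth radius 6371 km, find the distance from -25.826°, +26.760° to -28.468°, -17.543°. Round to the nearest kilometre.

Δλ = -17.543 − 26.760 = -44.303°.
Δφ = -28.468 − -25.826 = -2.642°.
a = sin²(Δφ/2) + cos φ₁ · cos φ₂ · sin²(Δλ/2) = 0.113030.
c = 2·atan2(√a, √(1−a)) = 0.68576 rad → d = 6371·c ≈ 4368.95 km.

4369 km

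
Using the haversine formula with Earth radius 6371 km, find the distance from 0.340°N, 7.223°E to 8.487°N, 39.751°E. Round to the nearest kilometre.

Δλ = 39.751 − 7.223 = 32.528°.
Δφ = 8.487 − 0.340 = 8.147°.
a = sin²(Δφ/2) + cos φ₁ · cos φ₂ · sin²(Δλ/2) = 0.082621.
c = 2·atan2(√a, √(1−a)) = 0.58310 rad → d = 6371·c ≈ 3714.96 km.

3715 km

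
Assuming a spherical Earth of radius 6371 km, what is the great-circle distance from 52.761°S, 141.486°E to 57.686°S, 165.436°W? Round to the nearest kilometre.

3321 km

Δλ = -165.436 − 141.486 = -306.922°; wrapped into (−180°, 180°]: 53.078°.
Δφ = -57.686 − -52.761 = -4.925°.
a = sin²(Δφ/2) + cos φ₁ · cos φ₂ · sin²(Δλ/2) = 0.066425.
c = 2·atan2(√a, √(1−a)) = 0.52135 rad → d = 6371·c ≈ 3321.49 km.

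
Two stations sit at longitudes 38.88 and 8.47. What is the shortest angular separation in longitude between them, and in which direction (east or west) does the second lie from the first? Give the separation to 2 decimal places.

30.41° west

Raw difference: 8.47 − 38.88 = -30.41°.
Normalise into (−180°, 180°]: -30.41° stays -30.41°.
Negative ⇒ the second point lies to the west; separation 30.41°.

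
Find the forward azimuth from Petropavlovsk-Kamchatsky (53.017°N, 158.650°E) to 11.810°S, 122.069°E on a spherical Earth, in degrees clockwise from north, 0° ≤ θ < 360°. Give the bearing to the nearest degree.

Δλ = 122.069 − 158.650 = -36.581°.
θ = atan2( sin Δλ · cos φ₂ , cos φ₁ · sin φ₂ − sin φ₁ · cos φ₂ · cos Δλ )
  = atan2(-0.58334, -0.75100) = -142.162° → normalised to [0°, 360°): 217.838°.

218°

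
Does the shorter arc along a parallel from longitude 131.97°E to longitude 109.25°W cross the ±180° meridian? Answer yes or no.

Naïve |-109.25 − 131.97| = 241.22° > 180°, so the shorter arc goes the other way round — across 180°.
Signed shortest Δλ = ((-109.25 − 131.97 + 180) mod 360) − 180 = 118.78°.
Going east by 118.78° from +131.97° passes through 180° before reaching -109.25°.

Yes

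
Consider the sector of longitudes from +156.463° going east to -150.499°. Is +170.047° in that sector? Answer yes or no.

Band width going east from +156.463° to -150.499°: ((-150.499 − 156.463) mod 360) = 53.038°.
Offset of +170.047° east of the west edge: ((170.047 − 156.463) mod 360) = 13.584°.
13.584° ≤ 53.038° ⇒ inside.

Yes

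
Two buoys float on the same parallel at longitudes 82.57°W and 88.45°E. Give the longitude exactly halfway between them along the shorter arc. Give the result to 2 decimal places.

2.94°E

Signed shortest Δλ from -82.57° to +88.45° is +171.02°.
Midpoint longitude = -82.57° + (+171.02°)/2 = -82.57° + 85.51° = +2.94°.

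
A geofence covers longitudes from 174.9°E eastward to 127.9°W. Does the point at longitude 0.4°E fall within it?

Band width going east from +174.9° to -127.9°: ((-127.9 − 174.9) mod 360) = 57.2°.
Offset of +0.4° east of the west edge: ((0.4 − 174.9) mod 360) = 185.5°.
185.5° > 57.2° ⇒ outside.

No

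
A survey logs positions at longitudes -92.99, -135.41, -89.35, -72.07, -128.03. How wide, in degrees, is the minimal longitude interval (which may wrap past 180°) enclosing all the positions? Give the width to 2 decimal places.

Sort the longitudes: -135.41°, -128.03°, -92.99°, -89.35°, -72.07°.
Eastward gaps between consecutive values (wrapping around): 7.38°, 35.04°, 3.64°, 17.28°, 296.66°.
Largest gap = 296.66° ⇒ minimal covering band is its complement: 360° − 296.66° = 63.34°.
Band runs from -135.41° eastward to -72.07°.

63.34°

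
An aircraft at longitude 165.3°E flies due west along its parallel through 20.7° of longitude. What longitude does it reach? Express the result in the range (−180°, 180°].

Start at +165.3°; shift −20.7° → +144.6°.
+144.6° already lies in (−180°, 180°].

144.6°E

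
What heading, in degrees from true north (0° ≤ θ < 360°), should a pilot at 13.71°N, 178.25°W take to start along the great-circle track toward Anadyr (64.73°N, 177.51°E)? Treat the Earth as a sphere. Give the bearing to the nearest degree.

358°

Δλ = 177.51 − -178.25 = 355.76°; wrapped into (−180°, 180°]: -4.24°.
θ = atan2( sin Δλ · cos φ₂ , cos φ₁ · sin φ₂ − sin φ₁ · cos φ₂ · cos Δλ )
  = atan2(-0.03156, 0.77764) = -2.324° → normalised to [0°, 360°): 357.676°.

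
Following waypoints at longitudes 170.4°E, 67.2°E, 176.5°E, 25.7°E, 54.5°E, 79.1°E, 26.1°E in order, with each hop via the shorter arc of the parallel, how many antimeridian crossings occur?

Leg 1: +170.4° → +67.2°, shortest Δλ = -103.2° (west) — does not cross 180°.
Leg 2: +67.2° → +176.5°, shortest Δλ = 109.3° (east) — does not cross 180°.
Leg 3: +176.5° → +25.7°, shortest Δλ = -150.8° (west) — does not cross 180°.
Leg 4: +25.7° → +54.5°, shortest Δλ = 28.8° (east) — does not cross 180°.
Leg 5: +54.5° → +79.1°, shortest Δλ = 24.6° (east) — does not cross 180°.
Leg 6: +79.1° → +26.1°, shortest Δλ = -53.0° (west) — does not cross 180°.
Total crossings: 0.

0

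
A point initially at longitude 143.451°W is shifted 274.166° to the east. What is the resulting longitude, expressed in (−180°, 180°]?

Start at -143.451°; shift +274.166° → +130.715°.
+130.715° already lies in (−180°, 180°].

130.715°E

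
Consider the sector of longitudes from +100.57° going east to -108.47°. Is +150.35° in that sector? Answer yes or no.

Yes

Band width going east from +100.57° to -108.47°: ((-108.47 − 100.57) mod 360) = 150.96°.
Offset of +150.35° east of the west edge: ((150.35 − 100.57) mod 360) = 49.78°.
49.78° ≤ 150.96° ⇒ inside.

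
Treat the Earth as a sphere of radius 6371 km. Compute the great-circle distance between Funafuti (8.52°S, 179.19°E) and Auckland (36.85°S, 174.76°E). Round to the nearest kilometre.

3182 km

Δλ = 174.76 − 179.19 = -4.43°.
Δφ = -36.85 − -8.52 = -28.33°.
a = sin²(Δφ/2) + cos φ₁ · cos φ₂ · sin²(Δλ/2) = 0.061068.
c = 2·atan2(√a, √(1−a)) = 0.49941 rad → d = 6371·c ≈ 3181.75 km.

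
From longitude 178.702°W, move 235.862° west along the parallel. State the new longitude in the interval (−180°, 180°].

54.564°W

Start at -178.702°; shift −235.862° → -414.564°.
-414.564° lies outside (−180°, 180°]; add 360° → -54.564°.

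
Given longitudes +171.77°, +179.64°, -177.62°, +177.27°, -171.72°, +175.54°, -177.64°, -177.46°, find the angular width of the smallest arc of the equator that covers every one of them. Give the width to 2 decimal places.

Sort the longitudes: -177.64°, -177.62°, -177.46°, -171.72°, +171.77°, +175.54°, +177.27°, +179.64°.
Eastward gaps between consecutive values (wrapping around): 0.02°, 0.16°, 5.74°, 343.49°, 3.77°, 1.73°, 2.37°, 2.72°.
Largest gap = 343.49° ⇒ minimal covering band is its complement: 360° − 343.49° = 16.51°.
Band runs from +171.77° eastward to -171.72°, crossing the antimeridian.

16.51°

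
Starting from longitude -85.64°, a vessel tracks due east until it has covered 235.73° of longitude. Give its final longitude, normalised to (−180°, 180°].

Start at -85.64°; shift +235.73° → +150.09°.
+150.09° already lies in (−180°, 180°].

+150.09°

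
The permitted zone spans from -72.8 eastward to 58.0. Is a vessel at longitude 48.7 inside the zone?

Yes

Band width going east from -72.8° to +58.0°: ((58.0 − -72.8) mod 360) = 130.8°.
Offset of +48.7° east of the west edge: ((48.7 − -72.8) mod 360) = 121.5°.
121.5° ≤ 130.8° ⇒ inside.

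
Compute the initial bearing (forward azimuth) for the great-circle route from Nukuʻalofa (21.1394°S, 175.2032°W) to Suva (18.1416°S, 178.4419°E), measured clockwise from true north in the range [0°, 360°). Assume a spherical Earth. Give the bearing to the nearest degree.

Δλ = 178.4419 − -175.2032 = 353.6451°; wrapped into (−180°, 180°]: -6.3549°.
θ = atan2( sin Δλ · cos φ₂ , cos φ₁ · sin φ₂ − sin φ₁ · cos φ₂ · cos Δλ )
  = atan2(-0.10518, 0.05019) = -64.491° → normalised to [0°, 360°): 295.509°.

296°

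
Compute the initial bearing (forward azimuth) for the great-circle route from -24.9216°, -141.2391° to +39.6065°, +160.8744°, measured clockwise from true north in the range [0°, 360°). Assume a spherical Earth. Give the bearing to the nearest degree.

319°

Δλ = 160.8744 − -141.2391 = 302.1135°; wrapped into (−180°, 180°]: -57.8865°.
θ = atan2( sin Δλ · cos φ₂ , cos φ₁ · sin φ₂ − sin φ₁ · cos φ₂ · cos Δλ )
  = atan2(-0.65256, 0.75073) = -40.998° → normalised to [0°, 360°): 319.002°.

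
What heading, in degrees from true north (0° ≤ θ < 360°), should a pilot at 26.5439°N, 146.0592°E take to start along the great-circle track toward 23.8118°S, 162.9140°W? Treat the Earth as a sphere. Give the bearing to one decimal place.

131.0°

Δλ = -162.9140 − 146.0592 = -308.9732°; wrapped into (−180°, 180°]: 51.0268°.
θ = atan2( sin Δλ · cos φ₂ , cos φ₁ · sin φ₂ − sin φ₁ · cos φ₂ · cos Δλ )
  = atan2(0.71126, -0.61832) = 131.001° → normalised to [0°, 360°): 131.001°.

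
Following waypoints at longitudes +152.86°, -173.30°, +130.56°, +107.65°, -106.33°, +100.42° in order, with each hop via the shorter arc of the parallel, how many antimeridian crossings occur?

4

Leg 1: +152.86° → -173.30°, shortest Δλ = 33.84° (east) — crosses 180°.
Leg 2: -173.30° → +130.56°, shortest Δλ = -56.14° (west) — crosses 180°.
Leg 3: +130.56° → +107.65°, shortest Δλ = -22.91° (west) — does not cross 180°.
Leg 4: +107.65° → -106.33°, shortest Δλ = 146.02° (east) — crosses 180°.
Leg 5: -106.33° → +100.42°, shortest Δλ = -153.25° (west) — crosses 180°.
Total crossings: 4.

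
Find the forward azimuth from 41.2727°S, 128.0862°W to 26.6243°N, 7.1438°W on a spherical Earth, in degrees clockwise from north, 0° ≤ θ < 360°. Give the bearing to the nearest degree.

Δλ = -7.1438 − -128.0862 = 120.9424°.
θ = atan2( sin Δλ · cos φ₂ , cos φ₁ · sin φ₂ − sin φ₁ · cos φ₂ · cos Δλ )
  = atan2(0.76674, 0.03360) = 87.491° → normalised to [0°, 360°): 87.491°.

87°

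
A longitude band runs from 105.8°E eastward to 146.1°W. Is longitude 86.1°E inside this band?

No

Band width going east from +105.8° to -146.1°: ((-146.1 − 105.8) mod 360) = 108.1°.
Offset of +86.1° east of the west edge: ((86.1 − 105.8) mod 360) = 340.3°.
340.3° > 108.1° ⇒ outside.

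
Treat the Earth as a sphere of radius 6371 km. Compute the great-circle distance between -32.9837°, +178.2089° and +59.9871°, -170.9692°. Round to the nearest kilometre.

10385 km

Δλ = -170.9692 − 178.2089 = -349.1781°; wrapped into (−180°, 180°]: 10.8219°.
Δφ = 59.9871 − -32.9837 = 92.9708°.
a = sin²(Δφ/2) + cos φ₁ · cos φ₂ · sin²(Δλ/2) = 0.529644.
c = 2·atan2(√a, √(1−a)) = 1.63012 rad → d = 6371·c ≈ 10385.49 km.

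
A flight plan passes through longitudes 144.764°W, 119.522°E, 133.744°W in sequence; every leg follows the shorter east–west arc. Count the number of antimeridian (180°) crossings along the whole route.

2

Leg 1: -144.764° → +119.522°, shortest Δλ = -95.714° (west) — crosses 180°.
Leg 2: +119.522° → -133.744°, shortest Δλ = 106.734° (east) — crosses 180°.
Total crossings: 2.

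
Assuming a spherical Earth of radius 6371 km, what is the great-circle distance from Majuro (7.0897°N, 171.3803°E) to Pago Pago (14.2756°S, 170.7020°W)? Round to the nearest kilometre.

Δλ = -170.7020 − 171.3803 = -342.0823°; wrapped into (−180°, 180°]: 17.9177°.
Δφ = -14.2756 − 7.0897 = -21.3653°.
a = sin²(Δφ/2) + cos φ₁ · cos φ₂ · sin²(Δλ/2) = 0.057683.
c = 2·atan2(√a, √(1−a)) = 0.48509 rad → d = 6371·c ≈ 3090.51 km.

3091 km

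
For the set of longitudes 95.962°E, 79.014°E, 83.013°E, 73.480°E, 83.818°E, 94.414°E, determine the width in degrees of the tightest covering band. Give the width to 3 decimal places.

Sort the longitudes: +73.480°, +79.014°, +83.013°, +83.818°, +94.414°, +95.962°.
Eastward gaps between consecutive values (wrapping around): 5.534°, 3.999°, 0.805°, 10.596°, 1.548°, 337.518°.
Largest gap = 337.518° ⇒ minimal covering band is its complement: 360° − 337.518° = 22.482°.
Band runs from +73.480° eastward to +95.962°.

22.482°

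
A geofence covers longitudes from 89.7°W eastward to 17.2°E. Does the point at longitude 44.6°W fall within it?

Yes

Band width going east from -89.7° to +17.2°: ((17.2 − -89.7) mod 360) = 106.9°.
Offset of -44.6° east of the west edge: ((-44.6 − -89.7) mod 360) = 45.1°.
45.1° ≤ 106.9° ⇒ inside.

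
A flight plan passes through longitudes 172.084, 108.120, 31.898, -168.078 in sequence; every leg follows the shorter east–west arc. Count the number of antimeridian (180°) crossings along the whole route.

Leg 1: +172.084° → +108.120°, shortest Δλ = -63.964° (west) — does not cross 180°.
Leg 2: +108.120° → +31.898°, shortest Δλ = -76.222° (west) — does not cross 180°.
Leg 3: +31.898° → -168.078°, shortest Δλ = 160.024° (east) — crosses 180°.
Total crossings: 1.

1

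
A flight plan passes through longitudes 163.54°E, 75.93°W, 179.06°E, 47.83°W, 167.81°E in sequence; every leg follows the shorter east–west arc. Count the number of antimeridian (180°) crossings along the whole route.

4

Leg 1: +163.54° → -75.93°, shortest Δλ = 120.53° (east) — crosses 180°.
Leg 2: -75.93° → +179.06°, shortest Δλ = -105.01° (west) — crosses 180°.
Leg 3: +179.06° → -47.83°, shortest Δλ = 133.11° (east) — crosses 180°.
Leg 4: -47.83° → +167.81°, shortest Δλ = -144.36° (west) — crosses 180°.
Total crossings: 4.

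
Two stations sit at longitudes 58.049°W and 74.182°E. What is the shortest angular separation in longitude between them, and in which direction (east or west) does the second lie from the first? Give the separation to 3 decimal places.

132.231° east

Raw difference: 74.182 − -58.049 = 132.231°.
Normalise into (−180°, 180°]: 132.231° stays 132.231°.
Positive ⇒ the second point lies to the east; separation 132.231°.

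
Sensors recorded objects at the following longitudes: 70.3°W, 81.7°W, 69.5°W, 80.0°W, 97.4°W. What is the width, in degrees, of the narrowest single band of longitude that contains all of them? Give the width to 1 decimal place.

27.9°

Sort the longitudes: -97.4°, -81.7°, -80.0°, -70.3°, -69.5°.
Eastward gaps between consecutive values (wrapping around): 15.7°, 1.7°, 9.7°, 0.8°, 332.1°.
Largest gap = 332.1° ⇒ minimal covering band is its complement: 360° − 332.1° = 27.9°.
Band runs from -97.4° eastward to -69.5°.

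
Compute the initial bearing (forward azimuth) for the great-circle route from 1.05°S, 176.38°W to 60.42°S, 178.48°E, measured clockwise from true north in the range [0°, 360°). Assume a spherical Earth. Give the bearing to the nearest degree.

183°

Δλ = 178.48 − -176.38 = 354.86°; wrapped into (−180°, 180°]: -5.14°.
θ = atan2( sin Δλ · cos φ₂ , cos φ₁ · sin φ₂ − sin φ₁ · cos φ₂ · cos Δλ )
  = atan2(-0.04422, -0.86051) = -177.058° → normalised to [0°, 360°): 182.942°.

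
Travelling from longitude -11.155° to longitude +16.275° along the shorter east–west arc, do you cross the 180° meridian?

No

Signed shortest Δλ = ((16.275 − -11.155 + 180) mod 360) − 180 = 27.43°.
Going east by 27.43° from -11.155° reaches +16.275° without touching 180°.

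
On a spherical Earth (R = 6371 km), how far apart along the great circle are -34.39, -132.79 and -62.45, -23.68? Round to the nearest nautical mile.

4078 nmi

Δλ = -23.68 − -132.79 = 109.11°.
Δφ = -62.45 − -34.39 = -28.06°.
a = sin²(Δφ/2) + cos φ₁ · cos φ₂ · sin²(Δλ/2) = 0.312089.
c = 2·atan2(√a, √(1−a)) = 1.18551 rad → d = 6371·c ≈ 7552.91 km ≈ 4078.24 nmi.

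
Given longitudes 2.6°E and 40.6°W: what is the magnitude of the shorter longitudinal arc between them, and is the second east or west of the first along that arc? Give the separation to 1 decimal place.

Raw difference: -40.6 − 2.6 = -43.2°.
Normalise into (−180°, 180°]: -43.2° stays -43.2°.
Negative ⇒ the second point lies to the west; separation 43.2°.

43.2° west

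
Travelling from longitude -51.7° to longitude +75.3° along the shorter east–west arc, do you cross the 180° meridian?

No

Signed shortest Δλ = ((75.3 − -51.7 + 180) mod 360) − 180 = 127.0°.
Going east by 127.0° from -51.7° reaches +75.3° without touching 180°.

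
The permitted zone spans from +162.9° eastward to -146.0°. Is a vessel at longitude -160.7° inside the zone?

Yes

Band width going east from +162.9° to -146.0°: ((-146.0 − 162.9) mod 360) = 51.1°.
Offset of -160.7° east of the west edge: ((-160.7 − 162.9) mod 360) = 36.4°.
36.4° ≤ 51.1° ⇒ inside.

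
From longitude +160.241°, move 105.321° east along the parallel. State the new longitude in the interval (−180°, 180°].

Start at +160.241°; shift +105.321° → +265.562°.
+265.562° lies outside (−180°, 180°]; subtract 360° → -94.438°.

-94.438°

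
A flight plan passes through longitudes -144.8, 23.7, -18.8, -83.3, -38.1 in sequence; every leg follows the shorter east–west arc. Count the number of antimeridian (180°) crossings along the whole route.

Leg 1: -144.8° → +23.7°, shortest Δλ = 168.5° (east) — does not cross 180°.
Leg 2: +23.7° → -18.8°, shortest Δλ = -42.5° (west) — does not cross 180°.
Leg 3: -18.8° → -83.3°, shortest Δλ = -64.5° (west) — does not cross 180°.
Leg 4: -83.3° → -38.1°, shortest Δλ = 45.2° (east) — does not cross 180°.
Total crossings: 0.

0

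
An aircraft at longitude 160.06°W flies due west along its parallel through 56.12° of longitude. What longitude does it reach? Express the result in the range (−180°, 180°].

Start at -160.06°; shift −56.12° → -216.18°.
-216.18° lies outside (−180°, 180°]; add 360° → +143.82°.

143.82°E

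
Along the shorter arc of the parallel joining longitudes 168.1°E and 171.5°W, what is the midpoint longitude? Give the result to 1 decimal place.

178.3°E

Signed shortest Δλ from +168.1° to -171.5° is +20.4°.
Midpoint longitude = +168.1° + (+20.4°)/2 = +168.1° + 10.2° = +178.3°.
(The naïve average (+168.1 + -171.5)/2 = -1.7° is on the wrong side of the globe.)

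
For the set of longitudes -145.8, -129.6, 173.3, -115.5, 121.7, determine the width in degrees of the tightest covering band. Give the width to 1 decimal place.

Sort the longitudes: -145.8°, -129.6°, -115.5°, +121.7°, +173.3°.
Eastward gaps between consecutive values (wrapping around): 16.2°, 14.1°, 237.2°, 51.6°, 40.9°.
Largest gap = 237.2° ⇒ minimal covering band is its complement: 360° − 237.2° = 122.8°.
Band runs from +121.7° eastward to -115.5°, crossing the antimeridian.

122.8°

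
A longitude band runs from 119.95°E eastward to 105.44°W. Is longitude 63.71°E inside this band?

Band width going east from +119.95° to -105.44°: ((-105.44 − 119.95) mod 360) = 134.61°.
Offset of +63.71° east of the west edge: ((63.71 − 119.95) mod 360) = 303.76°.
303.76° > 134.61° ⇒ outside.

No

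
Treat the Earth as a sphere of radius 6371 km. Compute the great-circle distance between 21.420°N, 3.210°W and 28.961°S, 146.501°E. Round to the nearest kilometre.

Δλ = 146.501 − -3.210 = 149.711°.
Δφ = -28.961 − 21.420 = -50.381°.
a = sin²(Δφ/2) + cos φ₁ · cos φ₂ · sin²(Δλ/2) = 0.940082.
c = 2·atan2(√a, √(1−a)) = 2.64700 rad → d = 6371·c ≈ 16864.06 km.

16864 km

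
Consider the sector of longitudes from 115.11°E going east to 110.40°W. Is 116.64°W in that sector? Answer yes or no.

Band width going east from +115.11° to -110.40°: ((-110.40 − 115.11) mod 360) = 134.49°.
Offset of -116.64° east of the west edge: ((-116.64 − 115.11) mod 360) = 128.25°.
128.25° ≤ 134.49° ⇒ inside.

Yes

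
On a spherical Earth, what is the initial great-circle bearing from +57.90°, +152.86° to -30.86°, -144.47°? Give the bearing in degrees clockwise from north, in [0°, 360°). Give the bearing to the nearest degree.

Δλ = -144.47 − 152.86 = -297.33°; wrapped into (−180°, 180°]: 62.67°.
θ = atan2( sin Δλ · cos φ₂ , cos φ₁ · sin φ₂ − sin φ₁ · cos φ₂ · cos Δλ )
  = atan2(0.76260, -0.60644) = 128.493° → normalised to [0°, 360°): 128.493°.

128°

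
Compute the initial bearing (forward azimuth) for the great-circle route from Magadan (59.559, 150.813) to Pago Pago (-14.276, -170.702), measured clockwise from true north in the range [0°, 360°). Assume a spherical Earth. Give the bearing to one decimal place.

Δλ = -170.702 − 150.813 = -321.515°; wrapped into (−180°, 180°]: 38.485°.
θ = atan2( sin Δλ · cos φ₂ , cos φ₁ · sin φ₂ − sin φ₁ · cos φ₂ · cos Δλ )
  = atan2(0.60309, -0.77896) = 142.252° → normalised to [0°, 360°): 142.252°.

142.3°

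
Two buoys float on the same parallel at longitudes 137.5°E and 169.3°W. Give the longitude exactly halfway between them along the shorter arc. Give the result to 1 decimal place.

164.1°E

Signed shortest Δλ from +137.5° to -169.3° is +53.2°.
Midpoint longitude = +137.5° + (+53.2°)/2 = +137.5° + 26.6° = +164.1°.
(The naïve average (+137.5 + -169.3)/2 = -15.9° is on the wrong side of the globe.)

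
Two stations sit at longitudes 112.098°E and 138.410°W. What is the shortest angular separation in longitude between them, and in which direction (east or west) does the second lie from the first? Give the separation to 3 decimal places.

109.492° east

Raw difference: -138.410 − 112.098 = -250.508°.
Normalise into (−180°, 180°]: -250.508° + 360° = 109.492°.
Positive ⇒ the second point lies to the east; separation 109.492°.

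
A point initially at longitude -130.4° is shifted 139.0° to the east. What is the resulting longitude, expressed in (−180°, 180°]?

+8.6°

Start at -130.4°; shift +139.0° → +8.6°.
+8.6° already lies in (−180°, 180°].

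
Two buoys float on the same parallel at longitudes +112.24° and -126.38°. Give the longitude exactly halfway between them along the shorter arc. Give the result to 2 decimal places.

+172.93°

Signed shortest Δλ from +112.24° to -126.38° is +121.38°.
Midpoint longitude = +112.24° + (+121.38°)/2 = +112.24° + 60.69° = +172.93°.
(The naïve average (+112.24 + -126.38)/2 = -7.07° is on the wrong side of the globe.)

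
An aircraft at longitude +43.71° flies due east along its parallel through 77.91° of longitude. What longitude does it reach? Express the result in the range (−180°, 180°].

Start at +43.71°; shift +77.91° → +121.62°.
+121.62° already lies in (−180°, 180°].

+121.62°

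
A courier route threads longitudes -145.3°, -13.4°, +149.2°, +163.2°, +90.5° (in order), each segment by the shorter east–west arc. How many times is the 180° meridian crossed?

Leg 1: -145.3° → -13.4°, shortest Δλ = 131.9° (east) — does not cross 180°.
Leg 2: -13.4° → +149.2°, shortest Δλ = 162.6° (east) — does not cross 180°.
Leg 3: +149.2° → +163.2°, shortest Δλ = 14.0° (east) — does not cross 180°.
Leg 4: +163.2° → +90.5°, shortest Δλ = -72.7° (west) — does not cross 180°.
Total crossings: 0.

0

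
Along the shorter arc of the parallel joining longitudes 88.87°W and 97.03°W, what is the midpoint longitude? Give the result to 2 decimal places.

92.95°W

Signed shortest Δλ from -88.87° to -97.03° is -8.16°.
Midpoint longitude = -88.87° + (-8.16°)/2 = -88.87° − 4.08° = -92.95°.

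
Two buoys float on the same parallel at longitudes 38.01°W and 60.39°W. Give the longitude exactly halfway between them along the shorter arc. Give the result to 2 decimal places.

Signed shortest Δλ from -38.01° to -60.39° is -22.38°.
Midpoint longitude = -38.01° + (-22.38°)/2 = -38.01° − 11.19° = -49.20°.

49.20°W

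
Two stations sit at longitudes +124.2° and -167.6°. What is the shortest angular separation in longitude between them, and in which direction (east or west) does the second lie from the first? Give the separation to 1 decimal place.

68.2° east

Raw difference: -167.6 − 124.2 = -291.8°.
Normalise into (−180°, 180°]: -291.8° + 360° = 68.2°.
Positive ⇒ the second point lies to the east; separation 68.2°.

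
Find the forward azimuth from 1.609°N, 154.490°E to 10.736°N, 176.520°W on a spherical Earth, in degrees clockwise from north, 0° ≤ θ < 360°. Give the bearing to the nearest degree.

Δλ = -176.520 − 154.490 = -331.010°; wrapped into (−180°, 180°]: 28.990°.
θ = atan2( sin Δλ · cos φ₂ , cos φ₁ · sin φ₂ − sin φ₁ · cos φ₂ · cos Δλ )
  = atan2(0.47617, 0.16208) = 71.202° → normalised to [0°, 360°): 71.202°.

71°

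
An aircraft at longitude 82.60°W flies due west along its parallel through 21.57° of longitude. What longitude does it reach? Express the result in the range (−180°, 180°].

Start at -82.60°; shift −21.57° → -104.17°.
-104.17° already lies in (−180°, 180°].

104.17°W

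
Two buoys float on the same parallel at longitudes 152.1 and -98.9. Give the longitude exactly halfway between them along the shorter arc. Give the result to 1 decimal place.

Signed shortest Δλ from +152.1° to -98.9° is +109.0°.
Midpoint longitude = +152.1° + (+109.0°)/2 = +152.1° + 54.5° = +206.6°.
Normalise into (−180°, 180°]: -153.4°.
(The naïve average (+152.1 + -98.9)/2 = 26.6° is on the wrong side of the globe.)

-153.4°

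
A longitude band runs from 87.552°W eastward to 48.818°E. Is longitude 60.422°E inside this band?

Band width going east from -87.552° to +48.818°: ((48.818 − -87.552) mod 360) = 136.370°.
Offset of +60.422° east of the west edge: ((60.422 − -87.552) mod 360) = 147.974°.
147.974° > 136.370° ⇒ outside.

No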